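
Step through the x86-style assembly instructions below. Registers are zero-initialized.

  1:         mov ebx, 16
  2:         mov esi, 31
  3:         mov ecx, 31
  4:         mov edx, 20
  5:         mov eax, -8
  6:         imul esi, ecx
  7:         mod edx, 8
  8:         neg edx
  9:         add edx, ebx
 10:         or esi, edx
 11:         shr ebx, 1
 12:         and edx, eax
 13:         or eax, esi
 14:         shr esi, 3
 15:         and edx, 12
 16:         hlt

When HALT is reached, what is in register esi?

mov ebx, 16 → ebx=16
mov esi, 31 → esi=31
mov ecx, 31 → ecx=31
mov edx, 20 → edx=20
mov eax, -8 → eax=-8
imul esi, ecx → esi=31*31=961
mod edx, 8 → edx=20%8=4
neg edx → edx=-(4)=-4
add edx, ebx → edx=(-4)+16=12
or esi, edx → esi=961|12=973
shr ebx, 1 → ebx=16>>1=8
and edx, eax → edx=12&(-8)=8
or eax, esi → eax=(-8)|973=-3
shr esi, 3 → esi=973>>3=121
and edx, 12 → edx=8&12=8
halt.

121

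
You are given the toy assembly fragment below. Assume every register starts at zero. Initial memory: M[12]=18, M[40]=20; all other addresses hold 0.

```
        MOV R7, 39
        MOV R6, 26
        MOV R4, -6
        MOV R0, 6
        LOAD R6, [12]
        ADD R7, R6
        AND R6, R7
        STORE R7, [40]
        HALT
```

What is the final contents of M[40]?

MOV R7, 39 → R7=39
MOV R6, 26 → R6=26
MOV R4, -6 → R4=-6
MOV R0, 6 → R0=6
LOAD R6, [12] → R6=M[12]=18
ADD R7, R6 → R7=39+18=57
AND R6, R7 → R6=18&57=16
STORE R7, [40] → M[40]=57
halt.

57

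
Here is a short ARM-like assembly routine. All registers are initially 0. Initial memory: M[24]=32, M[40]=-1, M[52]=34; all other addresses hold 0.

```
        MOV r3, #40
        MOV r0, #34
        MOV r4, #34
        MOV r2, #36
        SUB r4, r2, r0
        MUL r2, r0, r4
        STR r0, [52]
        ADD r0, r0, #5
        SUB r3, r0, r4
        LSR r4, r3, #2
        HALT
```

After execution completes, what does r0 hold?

39

after MOV r3, #40: r3=40
after MOV r0, #34: r0=34
after MOV r4, #34: r4=34
after MOV r2, #36: r2=36
after SUB r4, r2, r0: r4=36-34=2
after MUL r2, r0, r4: r2=34*2=68
STR r0, [52] → M[52]=34
after ADD r0, r0, #5: r0=34+5=39
after SUB r3, r0, r4: r3=39-2=37
after LSR r4, r3, #2: r4=37>>2=9
halt.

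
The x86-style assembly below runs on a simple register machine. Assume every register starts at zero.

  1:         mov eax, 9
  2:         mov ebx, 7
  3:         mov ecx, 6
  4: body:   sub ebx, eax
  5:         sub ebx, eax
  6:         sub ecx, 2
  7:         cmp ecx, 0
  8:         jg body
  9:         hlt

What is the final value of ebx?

after mov eax, 9: eax=9
after mov ebx, 7: ebx=7
after mov ecx, 6: ecx=6
after sub ebx, eax: ebx=7-9=-2
after sub ebx, eax: ebx=(-2)-9=-11
after sub ecx, 2: ecx=6-2=4
cmp ecx, 0  (cmp 4,0)
jg body: taken
after sub ebx, eax: ebx=(-11)-9=-20
after sub ebx, eax: ebx=(-20)-9=-29
after sub ecx, 2: ecx=4-2=2
cmp ecx, 0  (cmp 2,0)
jg body: taken
after sub ebx, eax: ebx=(-29)-9=-38
after sub ebx, eax: ebx=(-38)-9=-47
after sub ecx, 2: ecx=2-2=0
cmp ecx, 0  (cmp 0,0)
jg body: not taken
halt.

-47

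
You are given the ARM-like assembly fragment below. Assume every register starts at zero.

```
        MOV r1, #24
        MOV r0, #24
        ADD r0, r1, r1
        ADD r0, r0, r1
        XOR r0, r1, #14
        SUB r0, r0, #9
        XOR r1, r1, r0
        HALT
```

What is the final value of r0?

13

r1=24
r0=24
r0=24+24=48
r0=48+24=72
r0=24^14=22
r0=22-9=13
r1=24^13=21
halt.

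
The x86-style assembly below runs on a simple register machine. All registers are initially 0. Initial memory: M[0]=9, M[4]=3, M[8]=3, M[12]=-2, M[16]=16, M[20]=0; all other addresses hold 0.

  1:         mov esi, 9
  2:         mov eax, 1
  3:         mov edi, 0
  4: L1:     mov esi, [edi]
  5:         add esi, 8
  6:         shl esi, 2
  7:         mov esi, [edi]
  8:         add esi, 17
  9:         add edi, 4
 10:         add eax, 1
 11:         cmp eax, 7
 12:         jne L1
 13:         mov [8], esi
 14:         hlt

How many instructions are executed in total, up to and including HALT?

mov esi, 9 → esi=9
mov eax, 1 → eax=1
mov edi, 0 → edi=0
mov esi, [edi] → esi=M[0]=9
add esi, 8 → esi=9+8=17
shl esi, 2 → esi=17<<2=68
mov esi, [edi] → esi=M[0]=9
add esi, 17 → esi=9+17=26
add edi, 4 → edi=0+4=4
add eax, 1 → eax=1+1=2
cmp eax, 7  (cmp 2,7)
jne L1: taken
mov esi, [edi] → esi=M[4]=3
add esi, 8 → esi=3+8=11
shl esi, 2 → esi=11<<2=44
mov esi, [edi] → esi=M[4]=3
add esi, 17 → esi=3+17=20
add edi, 4 → edi=4+4=8
add eax, 1 → eax=2+1=3
cmp eax, 7  (cmp 3,7)
jne L1: taken
mov esi, [edi] → esi=M[8]=3
add esi, 8 → esi=3+8=11
shl esi, 2 → esi=11<<2=44
mov esi, [edi] → esi=M[8]=3
add esi, 17 → esi=3+17=20
add edi, 4 → edi=8+4=12
add eax, 1 → eax=3+1=4
cmp eax, 7  (cmp 4,7)
jne L1: taken
mov esi, [edi] → esi=M[12]=-2
add esi, 8 → esi=(-2)+8=6
shl esi, 2 → esi=6<<2=24
mov esi, [edi] → esi=M[12]=-2
add esi, 17 → esi=(-2)+17=15
add edi, 4 → edi=12+4=16
add eax, 1 → eax=4+1=5
cmp eax, 7  (cmp 5,7)
jne L1: taken
mov esi, [edi] → esi=M[16]=16
add esi, 8 → esi=16+8=24
shl esi, 2 → esi=24<<2=96
mov esi, [edi] → esi=M[16]=16
add esi, 17 → esi=16+17=33
add edi, 4 → edi=16+4=20
add eax, 1 → eax=5+1=6
cmp eax, 7  (cmp 6,7)
jne L1: taken
mov esi, [edi] → esi=M[20]=0
add esi, 8 → esi=0+8=8
shl esi, 2 → esi=8<<2=32
mov esi, [edi] → esi=M[20]=0
add esi, 17 → esi=0+17=17
add edi, 4 → edi=20+4=24
add eax, 1 → eax=6+1=7
cmp eax, 7  (cmp 7,7)
jne L1: not taken
mov [8], esi → M[8]=17
halt.
Total executed instructions: 59.

59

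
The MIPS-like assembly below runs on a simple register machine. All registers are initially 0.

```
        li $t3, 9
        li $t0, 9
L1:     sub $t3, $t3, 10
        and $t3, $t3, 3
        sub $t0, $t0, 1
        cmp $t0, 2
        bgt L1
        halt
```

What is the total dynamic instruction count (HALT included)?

38

after li $t3, 9: $t3=9
after li $t0, 9: $t0=9
after sub $t3, $t3, 10: $t3=9-10=-1
after and $t3, $t3, 3: $t3=(-1)&3=3
after sub $t0, $t0, 1: $t0=9-1=8
cmp $t0, 2  (cmp 8,2)
bgt L1: taken
after sub $t3, $t3, 10: $t3=3-10=-7
after and $t3, $t3, 3: $t3=(-7)&3=1
after sub $t0, $t0, 1: $t0=8-1=7
cmp $t0, 2  (cmp 7,2)
bgt L1: taken
after sub $t3, $t3, 10: $t3=1-10=-9
after and $t3, $t3, 3: $t3=(-9)&3=3
after sub $t0, $t0, 1: $t0=7-1=6
cmp $t0, 2  (cmp 6,2)
bgt L1: taken
after sub $t3, $t3, 10: $t3=3-10=-7
after and $t3, $t3, 3: $t3=(-7)&3=1
after sub $t0, $t0, 1: $t0=6-1=5
cmp $t0, 2  (cmp 5,2)
bgt L1: taken
after sub $t3, $t3, 10: $t3=1-10=-9
after and $t3, $t3, 3: $t3=(-9)&3=3
after sub $t0, $t0, 1: $t0=5-1=4
cmp $t0, 2  (cmp 4,2)
bgt L1: taken
after sub $t3, $t3, 10: $t3=3-10=-7
after and $t3, $t3, 3: $t3=(-7)&3=1
after sub $t0, $t0, 1: $t0=4-1=3
cmp $t0, 2  (cmp 3,2)
bgt L1: taken
after sub $t3, $t3, 10: $t3=1-10=-9
after and $t3, $t3, 3: $t3=(-9)&3=3
after sub $t0, $t0, 1: $t0=3-1=2
cmp $t0, 2  (cmp 2,2)
bgt L1: not taken
halt.
Total executed instructions: 38.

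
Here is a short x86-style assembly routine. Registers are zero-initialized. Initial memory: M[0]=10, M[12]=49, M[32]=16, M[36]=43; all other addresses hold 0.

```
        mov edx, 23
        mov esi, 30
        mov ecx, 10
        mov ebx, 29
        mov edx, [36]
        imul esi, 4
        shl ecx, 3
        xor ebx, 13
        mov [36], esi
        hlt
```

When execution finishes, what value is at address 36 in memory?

120

after mov edx, 23: edx=23
after mov esi, 30: esi=30
after mov ecx, 10: ecx=10
after mov ebx, 29: ebx=29
after mov edx, [36]: edx=M[36]=43
after imul esi, 4: esi=30*4=120
after shl ecx, 3: ecx=10<<3=80
after xor ebx, 13: ebx=29^13=16
mov [36], esi → M[36]=120
halt.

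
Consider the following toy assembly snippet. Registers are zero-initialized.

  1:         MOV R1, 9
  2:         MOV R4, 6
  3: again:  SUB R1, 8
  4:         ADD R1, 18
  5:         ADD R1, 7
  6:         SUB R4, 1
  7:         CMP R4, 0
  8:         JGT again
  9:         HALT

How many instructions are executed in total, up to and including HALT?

39

after MOV R1, 9: R1=9
after MOV R4, 6: R4=6
after SUB R1, 8: R1=9-8=1
after ADD R1, 18: R1=1+18=19
after ADD R1, 7: R1=19+7=26
after SUB R4, 1: R4=6-1=5
CMP R4, 0  (cmp 5,0)
JGT again: taken
after SUB R1, 8: R1=26-8=18
after ADD R1, 18: R1=18+18=36
after ADD R1, 7: R1=36+7=43
after SUB R4, 1: R4=5-1=4
CMP R4, 0  (cmp 4,0)
JGT again: taken
after SUB R1, 8: R1=43-8=35
after ADD R1, 18: R1=35+18=53
after ADD R1, 7: R1=53+7=60
after SUB R4, 1: R4=4-1=3
CMP R4, 0  (cmp 3,0)
JGT again: taken
after SUB R1, 8: R1=60-8=52
after ADD R1, 18: R1=52+18=70
after ADD R1, 7: R1=70+7=77
after SUB R4, 1: R4=3-1=2
CMP R4, 0  (cmp 2,0)
JGT again: taken
after SUB R1, 8: R1=77-8=69
after ADD R1, 18: R1=69+18=87
after ADD R1, 7: R1=87+7=94
after SUB R4, 1: R4=2-1=1
CMP R4, 0  (cmp 1,0)
JGT again: taken
after SUB R1, 8: R1=94-8=86
after ADD R1, 18: R1=86+18=104
after ADD R1, 7: R1=104+7=111
after SUB R4, 1: R4=1-1=0
CMP R4, 0  (cmp 0,0)
JGT again: not taken
halt.
Total executed instructions: 39.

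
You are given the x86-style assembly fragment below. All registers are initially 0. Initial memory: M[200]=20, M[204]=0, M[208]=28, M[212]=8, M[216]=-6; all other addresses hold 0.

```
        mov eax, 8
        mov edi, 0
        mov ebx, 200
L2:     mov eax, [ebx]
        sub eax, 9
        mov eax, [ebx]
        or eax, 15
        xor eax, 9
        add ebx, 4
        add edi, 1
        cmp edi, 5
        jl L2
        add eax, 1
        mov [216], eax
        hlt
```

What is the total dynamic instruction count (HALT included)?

mov eax, 8 → eax=8
mov edi, 0 → edi=0
mov ebx, 200 → ebx=200
mov eax, [ebx] → eax=M[200]=20
sub eax, 9 → eax=20-9=11
mov eax, [ebx] → eax=M[200]=20
or eax, 15 → eax=20|15=31
xor eax, 9 → eax=31^9=22
add ebx, 4 → ebx=200+4=204
add edi, 1 → edi=0+1=1
cmp edi, 5  (cmp 1,5)
jl L2: taken
mov eax, [ebx] → eax=M[204]=0
sub eax, 9 → eax=0-9=-9
mov eax, [ebx] → eax=M[204]=0
or eax, 15 → eax=0|15=15
xor eax, 9 → eax=15^9=6
add ebx, 4 → ebx=204+4=208
add edi, 1 → edi=1+1=2
cmp edi, 5  (cmp 2,5)
jl L2: taken
mov eax, [ebx] → eax=M[208]=28
sub eax, 9 → eax=28-9=19
mov eax, [ebx] → eax=M[208]=28
or eax, 15 → eax=28|15=31
xor eax, 9 → eax=31^9=22
add ebx, 4 → ebx=208+4=212
add edi, 1 → edi=2+1=3
cmp edi, 5  (cmp 3,5)
jl L2: taken
mov eax, [ebx] → eax=M[212]=8
sub eax, 9 → eax=8-9=-1
mov eax, [ebx] → eax=M[212]=8
or eax, 15 → eax=8|15=15
xor eax, 9 → eax=15^9=6
add ebx, 4 → ebx=212+4=216
add edi, 1 → edi=3+1=4
cmp edi, 5  (cmp 4,5)
jl L2: taken
mov eax, [ebx] → eax=M[216]=-6
sub eax, 9 → eax=(-6)-9=-15
mov eax, [ebx] → eax=M[216]=-6
or eax, 15 → eax=(-6)|15=-1
xor eax, 9 → eax=(-1)^9=-10
add ebx, 4 → ebx=216+4=220
add edi, 1 → edi=4+1=5
cmp edi, 5  (cmp 5,5)
jl L2: not taken
add eax, 1 → eax=(-10)+1=-9
mov [216], eax → M[216]=-9
halt.
Total executed instructions: 51.

51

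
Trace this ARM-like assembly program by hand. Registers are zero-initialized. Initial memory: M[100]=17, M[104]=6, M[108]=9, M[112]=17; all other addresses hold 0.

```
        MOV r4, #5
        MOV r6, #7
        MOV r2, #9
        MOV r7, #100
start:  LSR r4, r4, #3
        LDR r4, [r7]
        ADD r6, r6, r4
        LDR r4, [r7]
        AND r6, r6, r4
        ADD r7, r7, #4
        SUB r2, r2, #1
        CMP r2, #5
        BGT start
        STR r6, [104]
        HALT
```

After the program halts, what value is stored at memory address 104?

16

MOV r4, #5 → r4=5
MOV r6, #7 → r6=7
MOV r2, #9 → r2=9
MOV r7, #100 → r7=100
LSR r4, r4, #3 → r4=5>>3=0
LDR r4, [r7] → r4=M[100]=17
ADD r6, r6, r4 → r6=7+17=24
LDR r4, [r7] → r4=M[100]=17
AND r6, r6, r4 → r6=24&17=16
ADD r7, r7, #4 → r7=100+4=104
SUB r2, r2, #1 → r2=9-1=8
CMP r2, #5  (cmp 8,5)
BGT start: taken
LSR r4, r4, #3 → r4=17>>3=2
LDR r4, [r7] → r4=M[104]=6
ADD r6, r6, r4 → r6=16+6=22
LDR r4, [r7] → r4=M[104]=6
AND r6, r6, r4 → r6=22&6=6
ADD r7, r7, #4 → r7=104+4=108
SUB r2, r2, #1 → r2=8-1=7
CMP r2, #5  (cmp 7,5)
BGT start: taken
LSR r4, r4, #3 → r4=6>>3=0
LDR r4, [r7] → r4=M[108]=9
ADD r6, r6, r4 → r6=6+9=15
LDR r4, [r7] → r4=M[108]=9
AND r6, r6, r4 → r6=15&9=9
ADD r7, r7, #4 → r7=108+4=112
SUB r2, r2, #1 → r2=7-1=6
CMP r2, #5  (cmp 6,5)
BGT start: taken
LSR r4, r4, #3 → r4=9>>3=1
LDR r4, [r7] → r4=M[112]=17
ADD r6, r6, r4 → r6=9+17=26
LDR r4, [r7] → r4=M[112]=17
AND r6, r6, r4 → r6=26&17=16
ADD r7, r7, #4 → r7=112+4=116
SUB r2, r2, #1 → r2=6-1=5
CMP r2, #5  (cmp 5,5)
BGT start: not taken
STR r6, [104] → M[104]=16
halt.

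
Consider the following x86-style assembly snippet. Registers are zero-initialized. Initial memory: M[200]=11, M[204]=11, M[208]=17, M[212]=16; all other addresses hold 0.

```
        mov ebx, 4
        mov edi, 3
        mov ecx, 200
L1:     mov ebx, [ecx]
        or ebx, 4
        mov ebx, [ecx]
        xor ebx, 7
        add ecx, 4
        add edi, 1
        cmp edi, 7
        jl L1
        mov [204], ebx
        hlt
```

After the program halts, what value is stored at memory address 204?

23

mov ebx, 4 → ebx=4
mov edi, 3 → edi=3
mov ecx, 200 → ecx=200
mov ebx, [ecx] → ebx=M[200]=11
or ebx, 4 → ebx=11|4=15
mov ebx, [ecx] → ebx=M[200]=11
xor ebx, 7 → ebx=11^7=12
add ecx, 4 → ecx=200+4=204
add edi, 1 → edi=3+1=4
cmp edi, 7  (cmp 4,7)
jl L1: taken
mov ebx, [ecx] → ebx=M[204]=11
or ebx, 4 → ebx=11|4=15
mov ebx, [ecx] → ebx=M[204]=11
xor ebx, 7 → ebx=11^7=12
add ecx, 4 → ecx=204+4=208
add edi, 1 → edi=4+1=5
cmp edi, 7  (cmp 5,7)
jl L1: taken
mov ebx, [ecx] → ebx=M[208]=17
or ebx, 4 → ebx=17|4=21
mov ebx, [ecx] → ebx=M[208]=17
xor ebx, 7 → ebx=17^7=22
add ecx, 4 → ecx=208+4=212
add edi, 1 → edi=5+1=6
cmp edi, 7  (cmp 6,7)
jl L1: taken
mov ebx, [ecx] → ebx=M[212]=16
or ebx, 4 → ebx=16|4=20
mov ebx, [ecx] → ebx=M[212]=16
xor ebx, 7 → ebx=16^7=23
add ecx, 4 → ecx=212+4=216
add edi, 1 → edi=6+1=7
cmp edi, 7  (cmp 7,7)
jl L1: not taken
mov [204], ebx → M[204]=23
halt.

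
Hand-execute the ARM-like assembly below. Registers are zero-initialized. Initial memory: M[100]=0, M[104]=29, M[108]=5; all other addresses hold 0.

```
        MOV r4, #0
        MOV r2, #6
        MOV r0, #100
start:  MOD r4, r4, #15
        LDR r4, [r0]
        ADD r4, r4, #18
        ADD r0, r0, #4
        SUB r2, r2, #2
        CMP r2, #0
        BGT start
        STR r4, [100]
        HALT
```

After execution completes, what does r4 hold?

after MOV r4, #0: r4=0
after MOV r2, #6: r2=6
after MOV r0, #100: r0=100
after MOD r4, r4, #15: r4=0%15=0
after LDR r4, [r0]: r4=M[100]=0
after ADD r4, r4, #18: r4=0+18=18
after ADD r0, r0, #4: r0=100+4=104
after SUB r2, r2, #2: r2=6-2=4
CMP r2, #0  (cmp 4,0)
BGT start: taken
after MOD r4, r4, #15: r4=18%15=3
after LDR r4, [r0]: r4=M[104]=29
after ADD r4, r4, #18: r4=29+18=47
after ADD r0, r0, #4: r0=104+4=108
after SUB r2, r2, #2: r2=4-2=2
CMP r2, #0  (cmp 2,0)
BGT start: taken
after MOD r4, r4, #15: r4=47%15=2
after LDR r4, [r0]: r4=M[108]=5
after ADD r4, r4, #18: r4=5+18=23
after ADD r0, r0, #4: r0=108+4=112
after SUB r2, r2, #2: r2=2-2=0
CMP r2, #0  (cmp 0,0)
BGT start: not taken
STR r4, [100] → M[100]=23
halt.

23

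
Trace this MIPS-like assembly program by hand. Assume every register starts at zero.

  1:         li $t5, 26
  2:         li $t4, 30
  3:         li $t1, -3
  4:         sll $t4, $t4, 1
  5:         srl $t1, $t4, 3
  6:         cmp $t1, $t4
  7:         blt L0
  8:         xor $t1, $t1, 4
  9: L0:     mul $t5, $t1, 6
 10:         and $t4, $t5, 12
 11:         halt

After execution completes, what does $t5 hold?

$t5=26
$t4=30
$t1=-3
$t4=30<<1=60
$t1=60>>3=7
cmp $t1, $t4  (cmp 7,60)
blt L0: taken
$t5=7*6=42
$t4=42&12=8
halt.

42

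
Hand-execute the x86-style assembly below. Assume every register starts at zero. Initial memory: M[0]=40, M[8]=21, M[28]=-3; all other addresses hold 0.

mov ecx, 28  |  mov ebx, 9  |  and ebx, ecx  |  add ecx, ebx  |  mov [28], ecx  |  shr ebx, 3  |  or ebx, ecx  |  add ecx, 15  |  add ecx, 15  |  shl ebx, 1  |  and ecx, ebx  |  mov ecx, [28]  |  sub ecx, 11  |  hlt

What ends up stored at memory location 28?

36

after mov ecx, 28: ecx=28
after mov ebx, 9: ebx=9
after and ebx, ecx: ebx=9&28=8
after add ecx, ebx: ecx=28+8=36
mov [28], ecx → M[28]=36
after shr ebx, 3: ebx=8>>3=1
after or ebx, ecx: ebx=1|36=37
after add ecx, 15: ecx=36+15=51
after add ecx, 15: ecx=51+15=66
after shl ebx, 1: ebx=37<<1=74
after and ecx, ebx: ecx=66&74=66
after mov ecx, [28]: ecx=M[28]=36
after sub ecx, 11: ecx=36-11=25
halt.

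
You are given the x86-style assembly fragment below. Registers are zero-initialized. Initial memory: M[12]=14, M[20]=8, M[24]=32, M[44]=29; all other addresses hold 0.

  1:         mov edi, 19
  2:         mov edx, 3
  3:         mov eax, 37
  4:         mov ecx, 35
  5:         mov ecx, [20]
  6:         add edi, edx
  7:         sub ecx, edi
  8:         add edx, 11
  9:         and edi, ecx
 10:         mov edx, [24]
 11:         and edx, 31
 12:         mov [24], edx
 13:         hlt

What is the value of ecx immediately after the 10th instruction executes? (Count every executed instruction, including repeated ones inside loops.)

after mov edi, 19: edi=19
after mov edx, 3: edx=3
after mov eax, 37: eax=37
after mov ecx, 35: ecx=35
after mov ecx, [20]: ecx=M[20]=8
after add edi, edx: edi=19+3=22
after sub ecx, edi: ecx=8-22=-14
after add edx, 11: edx=3+11=14
after and edi, ecx: edi=22&(-14)=18
after mov edx, [24]: edx=M[24]=32
After step 10: ecx = -14.

-14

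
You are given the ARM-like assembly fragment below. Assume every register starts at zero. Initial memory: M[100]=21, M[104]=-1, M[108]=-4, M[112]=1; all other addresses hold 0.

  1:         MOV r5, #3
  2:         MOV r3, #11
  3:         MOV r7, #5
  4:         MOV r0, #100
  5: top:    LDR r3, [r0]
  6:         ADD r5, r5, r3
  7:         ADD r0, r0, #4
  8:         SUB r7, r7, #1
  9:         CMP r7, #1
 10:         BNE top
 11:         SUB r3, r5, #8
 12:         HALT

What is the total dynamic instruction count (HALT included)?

MOV r5, #3 → r5=3
MOV r3, #11 → r3=11
MOV r7, #5 → r7=5
MOV r0, #100 → r0=100
LDR r3, [r0] → r3=M[100]=21
ADD r5, r5, r3 → r5=3+21=24
ADD r0, r0, #4 → r0=100+4=104
SUB r7, r7, #1 → r7=5-1=4
CMP r7, #1  (cmp 4,1)
BNE top: taken
LDR r3, [r0] → r3=M[104]=-1
ADD r5, r5, r3 → r5=24+(-1)=23
ADD r0, r0, #4 → r0=104+4=108
SUB r7, r7, #1 → r7=4-1=3
CMP r7, #1  (cmp 3,1)
BNE top: taken
LDR r3, [r0] → r3=M[108]=-4
ADD r5, r5, r3 → r5=23+(-4)=19
ADD r0, r0, #4 → r0=108+4=112
SUB r7, r7, #1 → r7=3-1=2
CMP r7, #1  (cmp 2,1)
BNE top: taken
LDR r3, [r0] → r3=M[112]=1
ADD r5, r5, r3 → r5=19+1=20
ADD r0, r0, #4 → r0=112+4=116
SUB r7, r7, #1 → r7=2-1=1
CMP r7, #1  (cmp 1,1)
BNE top: not taken
SUB r3, r5, #8 → r3=20-8=12
halt.
Total executed instructions: 30.

30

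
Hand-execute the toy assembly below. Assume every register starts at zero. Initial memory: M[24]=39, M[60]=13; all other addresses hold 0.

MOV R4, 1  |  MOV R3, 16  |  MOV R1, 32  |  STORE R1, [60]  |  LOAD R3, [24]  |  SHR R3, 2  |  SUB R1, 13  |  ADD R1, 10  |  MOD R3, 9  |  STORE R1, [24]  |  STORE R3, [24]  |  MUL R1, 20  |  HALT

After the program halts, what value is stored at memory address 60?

32

after MOV R4, 1: R4=1
after MOV R3, 16: R3=16
after MOV R1, 32: R1=32
STORE R1, [60] → M[60]=32
after LOAD R3, [24]: R3=M[24]=39
after SHR R3, 2: R3=39>>2=9
after SUB R1, 13: R1=32-13=19
after ADD R1, 10: R1=19+10=29
after MOD R3, 9: R3=9%9=0
STORE R1, [24] → M[24]=29
STORE R3, [24] → M[24]=0
after MUL R1, 20: R1=29*20=580
halt.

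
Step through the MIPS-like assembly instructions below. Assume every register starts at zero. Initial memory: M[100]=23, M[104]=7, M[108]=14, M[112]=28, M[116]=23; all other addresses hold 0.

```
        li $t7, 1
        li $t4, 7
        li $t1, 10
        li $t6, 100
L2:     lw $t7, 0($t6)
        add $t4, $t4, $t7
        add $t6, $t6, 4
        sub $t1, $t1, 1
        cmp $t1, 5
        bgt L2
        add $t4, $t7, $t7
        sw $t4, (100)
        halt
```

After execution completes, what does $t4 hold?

46

after li $t7, 1: $t7=1
after li $t4, 7: $t4=7
after li $t1, 10: $t1=10
after li $t6, 100: $t6=100
after lw $t7, 0($t6): $t7=M[100]=23
after add $t4, $t4, $t7: $t4=7+23=30
after add $t6, $t6, 4: $t6=100+4=104
after sub $t1, $t1, 1: $t1=10-1=9
cmp $t1, 5  (cmp 9,5)
bgt L2: taken
after lw $t7, 0($t6): $t7=M[104]=7
after add $t4, $t4, $t7: $t4=30+7=37
after add $t6, $t6, 4: $t6=104+4=108
after sub $t1, $t1, 1: $t1=9-1=8
cmp $t1, 5  (cmp 8,5)
bgt L2: taken
after lw $t7, 0($t6): $t7=M[108]=14
after add $t4, $t4, $t7: $t4=37+14=51
after add $t6, $t6, 4: $t6=108+4=112
after sub $t1, $t1, 1: $t1=8-1=7
cmp $t1, 5  (cmp 7,5)
bgt L2: taken
after lw $t7, 0($t6): $t7=M[112]=28
after add $t4, $t4, $t7: $t4=51+28=79
after add $t6, $t6, 4: $t6=112+4=116
after sub $t1, $t1, 1: $t1=7-1=6
cmp $t1, 5  (cmp 6,5)
bgt L2: taken
after lw $t7, 0($t6): $t7=M[116]=23
after add $t4, $t4, $t7: $t4=79+23=102
after add $t6, $t6, 4: $t6=116+4=120
after sub $t1, $t1, 1: $t1=6-1=5
cmp $t1, 5  (cmp 5,5)
bgt L2: not taken
after add $t4, $t7, $t7: $t4=23+23=46
sw $t4, (100) → M[100]=46
halt.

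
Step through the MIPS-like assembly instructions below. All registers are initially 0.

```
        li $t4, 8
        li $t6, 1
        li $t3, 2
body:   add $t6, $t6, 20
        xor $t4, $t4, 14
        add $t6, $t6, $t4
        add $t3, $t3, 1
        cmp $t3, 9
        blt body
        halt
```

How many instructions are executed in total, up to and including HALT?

46

after li $t4, 8: $t4=8
after li $t6, 1: $t6=1
after li $t3, 2: $t3=2
after add $t6, $t6, 20: $t6=1+20=21
after xor $t4, $t4, 14: $t4=8^14=6
after add $t6, $t6, $t4: $t6=21+6=27
after add $t3, $t3, 1: $t3=2+1=3
cmp $t3, 9  (cmp 3,9)
blt body: taken
after add $t6, $t6, 20: $t6=27+20=47
after xor $t4, $t4, 14: $t4=6^14=8
after add $t6, $t6, $t4: $t6=47+8=55
after add $t3, $t3, 1: $t3=3+1=4
cmp $t3, 9  (cmp 4,9)
blt body: taken
after add $t6, $t6, 20: $t6=55+20=75
after xor $t4, $t4, 14: $t4=8^14=6
after add $t6, $t6, $t4: $t6=75+6=81
after add $t3, $t3, 1: $t3=4+1=5
cmp $t3, 9  (cmp 5,9)
blt body: taken
after add $t6, $t6, 20: $t6=81+20=101
after xor $t4, $t4, 14: $t4=6^14=8
after add $t6, $t6, $t4: $t6=101+8=109
after add $t3, $t3, 1: $t3=5+1=6
cmp $t3, 9  (cmp 6,9)
blt body: taken
after add $t6, $t6, 20: $t6=109+20=129
after xor $t4, $t4, 14: $t4=8^14=6
after add $t6, $t6, $t4: $t6=129+6=135
after add $t3, $t3, 1: $t3=6+1=7
cmp $t3, 9  (cmp 7,9)
blt body: taken
after add $t6, $t6, 20: $t6=135+20=155
after xor $t4, $t4, 14: $t4=6^14=8
after add $t6, $t6, $t4: $t6=155+8=163
after add $t3, $t3, 1: $t3=7+1=8
cmp $t3, 9  (cmp 8,9)
blt body: taken
after add $t6, $t6, 20: $t6=163+20=183
after xor $t4, $t4, 14: $t4=8^14=6
after add $t6, $t6, $t4: $t6=183+6=189
after add $t3, $t3, 1: $t3=8+1=9
cmp $t3, 9  (cmp 9,9)
blt body: not taken
halt.
Total executed instructions: 46.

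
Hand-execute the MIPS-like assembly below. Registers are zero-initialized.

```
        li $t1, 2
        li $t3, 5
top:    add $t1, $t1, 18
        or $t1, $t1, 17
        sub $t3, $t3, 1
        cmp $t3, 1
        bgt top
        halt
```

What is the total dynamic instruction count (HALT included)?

23

after li $t1, 2: $t1=2
after li $t3, 5: $t3=5
after add $t1, $t1, 18: $t1=2+18=20
after or $t1, $t1, 17: $t1=20|17=21
after sub $t3, $t3, 1: $t3=5-1=4
cmp $t3, 1  (cmp 4,1)
bgt top: taken
after add $t1, $t1, 18: $t1=21+18=39
after or $t1, $t1, 17: $t1=39|17=55
after sub $t3, $t3, 1: $t3=4-1=3
cmp $t3, 1  (cmp 3,1)
bgt top: taken
after add $t1, $t1, 18: $t1=55+18=73
after or $t1, $t1, 17: $t1=73|17=89
after sub $t3, $t3, 1: $t3=3-1=2
cmp $t3, 1  (cmp 2,1)
bgt top: taken
after add $t1, $t1, 18: $t1=89+18=107
after or $t1, $t1, 17: $t1=107|17=123
after sub $t3, $t3, 1: $t3=2-1=1
cmp $t3, 1  (cmp 1,1)
bgt top: not taken
halt.
Total executed instructions: 23.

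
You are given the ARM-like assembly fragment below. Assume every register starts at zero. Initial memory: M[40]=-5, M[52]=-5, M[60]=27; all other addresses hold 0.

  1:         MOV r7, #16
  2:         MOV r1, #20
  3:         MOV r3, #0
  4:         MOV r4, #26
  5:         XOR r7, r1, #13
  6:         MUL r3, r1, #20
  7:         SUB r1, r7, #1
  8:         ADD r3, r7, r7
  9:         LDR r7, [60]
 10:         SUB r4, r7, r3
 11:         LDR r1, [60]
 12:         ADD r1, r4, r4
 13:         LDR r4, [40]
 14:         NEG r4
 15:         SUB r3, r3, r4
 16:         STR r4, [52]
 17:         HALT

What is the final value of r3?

45

MOV r7, #16 → r7=16
MOV r1, #20 → r1=20
MOV r3, #0 → r3=0
MOV r4, #26 → r4=26
XOR r7, r1, #13 → r7=20^13=25
MUL r3, r1, #20 → r3=20*20=400
SUB r1, r7, #1 → r1=25-1=24
ADD r3, r7, r7 → r3=25+25=50
LDR r7, [60] → r7=M[60]=27
SUB r4, r7, r3 → r4=27-50=-23
LDR r1, [60] → r1=M[60]=27
ADD r1, r4, r4 → r1=(-23)+(-23)=-46
LDR r4, [40] → r4=M[40]=-5
NEG r4 → r4=-(-5)=5
SUB r3, r3, r4 → r3=50-5=45
STR r4, [52] → M[52]=5
halt.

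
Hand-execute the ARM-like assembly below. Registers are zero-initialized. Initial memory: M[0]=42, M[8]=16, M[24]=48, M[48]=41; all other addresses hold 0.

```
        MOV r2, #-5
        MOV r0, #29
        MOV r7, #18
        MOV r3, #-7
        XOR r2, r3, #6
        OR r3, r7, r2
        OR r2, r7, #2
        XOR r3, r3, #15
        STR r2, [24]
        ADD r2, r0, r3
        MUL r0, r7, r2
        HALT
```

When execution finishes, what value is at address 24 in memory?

MOV r2, #-5 → r2=-5
MOV r0, #29 → r0=29
MOV r7, #18 → r7=18
MOV r3, #-7 → r3=-7
XOR r2, r3, #6 → r2=(-7)^6=-1
OR r3, r7, r2 → r3=18|(-1)=-1
OR r2, r7, #2 → r2=18|2=18
XOR r3, r3, #15 → r3=(-1)^15=-16
STR r2, [24] → M[24]=18
ADD r2, r0, r3 → r2=29+(-16)=13
MUL r0, r7, r2 → r0=18*13=234
halt.

18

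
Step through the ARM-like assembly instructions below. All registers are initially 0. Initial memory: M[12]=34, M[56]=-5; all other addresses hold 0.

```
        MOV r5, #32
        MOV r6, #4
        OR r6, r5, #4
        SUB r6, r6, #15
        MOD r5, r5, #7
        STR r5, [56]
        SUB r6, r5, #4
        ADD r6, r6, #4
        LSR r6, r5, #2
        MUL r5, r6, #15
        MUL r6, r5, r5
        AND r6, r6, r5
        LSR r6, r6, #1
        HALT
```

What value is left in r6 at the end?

0

after MOV r5, #32: r5=32
after MOV r6, #4: r6=4
after OR r6, r5, #4: r6=32|4=36
after SUB r6, r6, #15: r6=36-15=21
after MOD r5, r5, #7: r5=32%7=4
STR r5, [56] → M[56]=4
after SUB r6, r5, #4: r6=4-4=0
after ADD r6, r6, #4: r6=0+4=4
after LSR r6, r5, #2: r6=4>>2=1
after MUL r5, r6, #15: r5=1*15=15
after MUL r6, r5, r5: r6=15*15=225
after AND r6, r6, r5: r6=225&15=1
after LSR r6, r6, #1: r6=1>>1=0
halt.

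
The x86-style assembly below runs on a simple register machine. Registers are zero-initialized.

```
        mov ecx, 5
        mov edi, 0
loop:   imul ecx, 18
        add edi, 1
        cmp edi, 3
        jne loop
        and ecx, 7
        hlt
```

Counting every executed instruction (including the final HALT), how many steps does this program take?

after mov ecx, 5: ecx=5
after mov edi, 0: edi=0
after imul ecx, 18: ecx=5*18=90
after add edi, 1: edi=0+1=1
cmp edi, 3  (cmp 1,3)
jne loop: taken
after imul ecx, 18: ecx=90*18=1620
after add edi, 1: edi=1+1=2
cmp edi, 3  (cmp 2,3)
jne loop: taken
after imul ecx, 18: ecx=1620*18=29160
after add edi, 1: edi=2+1=3
cmp edi, 3  (cmp 3,3)
jne loop: not taken
after and ecx, 7: ecx=29160&7=0
halt.
Total executed instructions: 16.

16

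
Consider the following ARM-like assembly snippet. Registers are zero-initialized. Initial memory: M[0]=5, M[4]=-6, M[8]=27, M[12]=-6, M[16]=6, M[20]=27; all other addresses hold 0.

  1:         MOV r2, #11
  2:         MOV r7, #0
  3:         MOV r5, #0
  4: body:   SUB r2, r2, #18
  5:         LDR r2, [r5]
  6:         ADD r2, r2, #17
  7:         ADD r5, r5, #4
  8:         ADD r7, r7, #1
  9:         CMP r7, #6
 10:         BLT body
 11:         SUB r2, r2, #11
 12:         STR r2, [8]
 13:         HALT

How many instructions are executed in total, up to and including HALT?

48

MOV r2, #11 → r2=11
MOV r7, #0 → r7=0
MOV r5, #0 → r5=0
SUB r2, r2, #18 → r2=11-18=-7
LDR r2, [r5] → r2=M[0]=5
ADD r2, r2, #17 → r2=5+17=22
ADD r5, r5, #4 → r5=0+4=4
ADD r7, r7, #1 → r7=0+1=1
CMP r7, #6  (cmp 1,6)
BLT body: taken
SUB r2, r2, #18 → r2=22-18=4
LDR r2, [r5] → r2=M[4]=-6
ADD r2, r2, #17 → r2=(-6)+17=11
ADD r5, r5, #4 → r5=4+4=8
ADD r7, r7, #1 → r7=1+1=2
CMP r7, #6  (cmp 2,6)
BLT body: taken
SUB r2, r2, #18 → r2=11-18=-7
LDR r2, [r5] → r2=M[8]=27
ADD r2, r2, #17 → r2=27+17=44
ADD r5, r5, #4 → r5=8+4=12
ADD r7, r7, #1 → r7=2+1=3
CMP r7, #6  (cmp 3,6)
BLT body: taken
SUB r2, r2, #18 → r2=44-18=26
LDR r2, [r5] → r2=M[12]=-6
ADD r2, r2, #17 → r2=(-6)+17=11
ADD r5, r5, #4 → r5=12+4=16
ADD r7, r7, #1 → r7=3+1=4
CMP r7, #6  (cmp 4,6)
BLT body: taken
SUB r2, r2, #18 → r2=11-18=-7
LDR r2, [r5] → r2=M[16]=6
ADD r2, r2, #17 → r2=6+17=23
ADD r5, r5, #4 → r5=16+4=20
ADD r7, r7, #1 → r7=4+1=5
CMP r7, #6  (cmp 5,6)
BLT body: taken
SUB r2, r2, #18 → r2=23-18=5
LDR r2, [r5] → r2=M[20]=27
ADD r2, r2, #17 → r2=27+17=44
ADD r5, r5, #4 → r5=20+4=24
ADD r7, r7, #1 → r7=5+1=6
CMP r7, #6  (cmp 6,6)
BLT body: not taken
SUB r2, r2, #11 → r2=44-11=33
STR r2, [8] → M[8]=33
halt.
Total executed instructions: 48.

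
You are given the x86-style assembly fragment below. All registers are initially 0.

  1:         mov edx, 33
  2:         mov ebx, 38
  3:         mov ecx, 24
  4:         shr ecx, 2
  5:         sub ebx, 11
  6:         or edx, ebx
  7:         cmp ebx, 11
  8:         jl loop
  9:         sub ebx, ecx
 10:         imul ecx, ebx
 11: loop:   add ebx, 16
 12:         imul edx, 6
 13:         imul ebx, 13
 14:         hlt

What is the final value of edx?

after mov edx, 33: edx=33
after mov ebx, 38: ebx=38
after mov ecx, 24: ecx=24
after shr ecx, 2: ecx=24>>2=6
after sub ebx, 11: ebx=38-11=27
after or edx, ebx: edx=33|27=59
cmp ebx, 11  (cmp 27,11)
jl loop: not taken
after sub ebx, ecx: ebx=27-6=21
after imul ecx, ebx: ecx=6*21=126
after add ebx, 16: ebx=21+16=37
after imul edx, 6: edx=59*6=354
after imul ebx, 13: ebx=37*13=481
halt.

354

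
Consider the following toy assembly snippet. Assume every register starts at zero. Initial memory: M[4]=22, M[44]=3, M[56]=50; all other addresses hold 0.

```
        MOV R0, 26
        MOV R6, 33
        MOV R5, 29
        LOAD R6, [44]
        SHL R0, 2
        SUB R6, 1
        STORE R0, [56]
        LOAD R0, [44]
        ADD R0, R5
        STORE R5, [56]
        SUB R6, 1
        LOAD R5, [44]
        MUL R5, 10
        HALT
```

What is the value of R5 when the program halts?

30

R0=26
R6=33
R5=29
R6=M[44]=3
R0=26<<2=104
R6=3-1=2
STORE R0, [56] → M[56]=104
R0=M[44]=3
R0=3+29=32
STORE R5, [56] → M[56]=29
R6=2-1=1
R5=M[44]=3
R5=3*10=30
halt.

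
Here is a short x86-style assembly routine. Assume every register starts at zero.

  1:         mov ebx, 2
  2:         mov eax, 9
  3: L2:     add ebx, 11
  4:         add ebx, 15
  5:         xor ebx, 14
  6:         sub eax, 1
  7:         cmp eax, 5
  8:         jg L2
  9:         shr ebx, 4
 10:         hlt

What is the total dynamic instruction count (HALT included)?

28

mov ebx, 2 → ebx=2
mov eax, 9 → eax=9
add ebx, 11 → ebx=2+11=13
add ebx, 15 → ebx=13+15=28
xor ebx, 14 → ebx=28^14=18
sub eax, 1 → eax=9-1=8
cmp eax, 5  (cmp 8,5)
jg L2: taken
add ebx, 11 → ebx=18+11=29
add ebx, 15 → ebx=29+15=44
xor ebx, 14 → ebx=44^14=34
sub eax, 1 → eax=8-1=7
cmp eax, 5  (cmp 7,5)
jg L2: taken
add ebx, 11 → ebx=34+11=45
add ebx, 15 → ebx=45+15=60
xor ebx, 14 → ebx=60^14=50
sub eax, 1 → eax=7-1=6
cmp eax, 5  (cmp 6,5)
jg L2: taken
add ebx, 11 → ebx=50+11=61
add ebx, 15 → ebx=61+15=76
xor ebx, 14 → ebx=76^14=66
sub eax, 1 → eax=6-1=5
cmp eax, 5  (cmp 5,5)
jg L2: not taken
shr ebx, 4 → ebx=66>>4=4
halt.
Total executed instructions: 28.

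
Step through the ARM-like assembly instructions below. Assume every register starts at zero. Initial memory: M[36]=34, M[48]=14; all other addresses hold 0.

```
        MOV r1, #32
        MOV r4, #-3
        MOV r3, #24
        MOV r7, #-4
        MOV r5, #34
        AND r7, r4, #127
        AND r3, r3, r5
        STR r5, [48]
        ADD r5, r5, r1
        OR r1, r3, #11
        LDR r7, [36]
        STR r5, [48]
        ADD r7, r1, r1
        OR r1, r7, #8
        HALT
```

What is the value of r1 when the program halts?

after MOV r1, #32: r1=32
after MOV r4, #-3: r4=-3
after MOV r3, #24: r3=24
after MOV r7, #-4: r7=-4
after MOV r5, #34: r5=34
after AND r7, r4, #127: r7=(-3)&127=125
after AND r3, r3, r5: r3=24&34=0
STR r5, [48] → M[48]=34
after ADD r5, r5, r1: r5=34+32=66
after OR r1, r3, #11: r1=0|11=11
after LDR r7, [36]: r7=M[36]=34
STR r5, [48] → M[48]=66
after ADD r7, r1, r1: r7=11+11=22
after OR r1, r7, #8: r1=22|8=30
halt.

30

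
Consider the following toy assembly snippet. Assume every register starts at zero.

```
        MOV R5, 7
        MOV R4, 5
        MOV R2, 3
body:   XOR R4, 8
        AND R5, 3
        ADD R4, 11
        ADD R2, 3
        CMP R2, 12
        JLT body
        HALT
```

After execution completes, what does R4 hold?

after MOV R5, 7: R5=7
after MOV R4, 5: R4=5
after MOV R2, 3: R2=3
after XOR R4, 8: R4=5^8=13
after AND R5, 3: R5=7&3=3
after ADD R4, 11: R4=13+11=24
after ADD R2, 3: R2=3+3=6
CMP R2, 12  (cmp 6,12)
JLT body: taken
after XOR R4, 8: R4=24^8=16
after AND R5, 3: R5=3&3=3
after ADD R4, 11: R4=16+11=27
after ADD R2, 3: R2=6+3=9
CMP R2, 12  (cmp 9,12)
JLT body: taken
after XOR R4, 8: R4=27^8=19
after AND R5, 3: R5=3&3=3
after ADD R4, 11: R4=19+11=30
after ADD R2, 3: R2=9+3=12
CMP R2, 12  (cmp 12,12)
JLT body: not taken
halt.

30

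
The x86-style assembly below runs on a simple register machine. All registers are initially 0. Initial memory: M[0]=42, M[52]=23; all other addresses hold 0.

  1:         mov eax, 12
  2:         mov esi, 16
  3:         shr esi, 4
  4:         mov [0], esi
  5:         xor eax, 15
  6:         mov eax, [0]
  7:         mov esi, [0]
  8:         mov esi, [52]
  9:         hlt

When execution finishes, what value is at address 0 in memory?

1

eax=12
esi=16
esi=16>>4=1
mov [0], esi → M[0]=1
eax=12^15=3
eax=M[0]=1
esi=M[0]=1
esi=M[52]=23
halt.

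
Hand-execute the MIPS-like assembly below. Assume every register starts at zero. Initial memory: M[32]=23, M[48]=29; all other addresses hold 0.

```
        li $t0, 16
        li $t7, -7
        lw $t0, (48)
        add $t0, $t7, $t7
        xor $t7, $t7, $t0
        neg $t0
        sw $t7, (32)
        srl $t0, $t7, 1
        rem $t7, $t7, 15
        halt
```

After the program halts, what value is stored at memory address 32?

11

li $t0, 16 → $t0=16
li $t7, -7 → $t7=-7
lw $t0, (48) → $t0=M[48]=29
add $t0, $t7, $t7 → $t0=(-7)+(-7)=-14
xor $t7, $t7, $t0 → $t7=(-7)^(-14)=11
neg $t0 → $t0=-(-14)=14
sw $t7, (32) → M[32]=11
srl $t0, $t7, 1 → $t0=11>>1=5
rem $t7, $t7, 15 → $t7=11%15=11
halt.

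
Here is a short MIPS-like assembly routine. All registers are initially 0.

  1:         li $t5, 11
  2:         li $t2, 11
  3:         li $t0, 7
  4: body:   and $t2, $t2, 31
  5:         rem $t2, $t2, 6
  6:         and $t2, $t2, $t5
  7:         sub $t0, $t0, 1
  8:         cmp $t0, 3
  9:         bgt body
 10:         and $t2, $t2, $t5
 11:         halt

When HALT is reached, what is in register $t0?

li $t5, 11 → $t5=11
li $t2, 11 → $t2=11
li $t0, 7 → $t0=7
and $t2, $t2, 31 → $t2=11&31=11
rem $t2, $t2, 6 → $t2=11%6=5
and $t2, $t2, $t5 → $t2=5&11=1
sub $t0, $t0, 1 → $t0=7-1=6
cmp $t0, 3  (cmp 6,3)
bgt body: taken
and $t2, $t2, 31 → $t2=1&31=1
rem $t2, $t2, 6 → $t2=1%6=1
and $t2, $t2, $t5 → $t2=1&11=1
sub $t0, $t0, 1 → $t0=6-1=5
cmp $t0, 3  (cmp 5,3)
bgt body: taken
and $t2, $t2, 31 → $t2=1&31=1
rem $t2, $t2, 6 → $t2=1%6=1
and $t2, $t2, $t5 → $t2=1&11=1
sub $t0, $t0, 1 → $t0=5-1=4
cmp $t0, 3  (cmp 4,3)
bgt body: taken
and $t2, $t2, 31 → $t2=1&31=1
rem $t2, $t2, 6 → $t2=1%6=1
and $t2, $t2, $t5 → $t2=1&11=1
sub $t0, $t0, 1 → $t0=4-1=3
cmp $t0, 3  (cmp 3,3)
bgt body: not taken
and $t2, $t2, $t5 → $t2=1&11=1
halt.

3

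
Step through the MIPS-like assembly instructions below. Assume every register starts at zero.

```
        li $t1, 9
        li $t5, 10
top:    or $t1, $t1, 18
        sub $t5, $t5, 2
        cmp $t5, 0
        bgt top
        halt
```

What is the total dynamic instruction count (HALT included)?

after li $t1, 9: $t1=9
after li $t5, 10: $t5=10
after or $t1, $t1, 18: $t1=9|18=27
after sub $t5, $t5, 2: $t5=10-2=8
cmp $t5, 0  (cmp 8,0)
bgt top: taken
after or $t1, $t1, 18: $t1=27|18=27
after sub $t5, $t5, 2: $t5=8-2=6
cmp $t5, 0  (cmp 6,0)
bgt top: taken
after or $t1, $t1, 18: $t1=27|18=27
after sub $t5, $t5, 2: $t5=6-2=4
cmp $t5, 0  (cmp 4,0)
bgt top: taken
after or $t1, $t1, 18: $t1=27|18=27
after sub $t5, $t5, 2: $t5=4-2=2
cmp $t5, 0  (cmp 2,0)
bgt top: taken
after or $t1, $t1, 18: $t1=27|18=27
after sub $t5, $t5, 2: $t5=2-2=0
cmp $t5, 0  (cmp 0,0)
bgt top: not taken
halt.
Total executed instructions: 23.

23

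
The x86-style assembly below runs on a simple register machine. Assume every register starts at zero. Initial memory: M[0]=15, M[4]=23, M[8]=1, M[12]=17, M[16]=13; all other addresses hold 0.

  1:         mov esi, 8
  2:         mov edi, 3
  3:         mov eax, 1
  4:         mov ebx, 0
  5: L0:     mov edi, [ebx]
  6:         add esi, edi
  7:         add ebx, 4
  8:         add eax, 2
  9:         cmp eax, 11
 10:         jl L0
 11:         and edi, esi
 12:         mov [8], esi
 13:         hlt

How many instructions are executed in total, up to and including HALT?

mov esi, 8 → esi=8
mov edi, 3 → edi=3
mov eax, 1 → eax=1
mov ebx, 0 → ebx=0
mov edi, [ebx] → edi=M[0]=15
add esi, edi → esi=8+15=23
add ebx, 4 → ebx=0+4=4
add eax, 2 → eax=1+2=3
cmp eax, 11  (cmp 3,11)
jl L0: taken
mov edi, [ebx] → edi=M[4]=23
add esi, edi → esi=23+23=46
add ebx, 4 → ebx=4+4=8
add eax, 2 → eax=3+2=5
cmp eax, 11  (cmp 5,11)
jl L0: taken
mov edi, [ebx] → edi=M[8]=1
add esi, edi → esi=46+1=47
add ebx, 4 → ebx=8+4=12
add eax, 2 → eax=5+2=7
cmp eax, 11  (cmp 7,11)
jl L0: taken
mov edi, [ebx] → edi=M[12]=17
add esi, edi → esi=47+17=64
add ebx, 4 → ebx=12+4=16
add eax, 2 → eax=7+2=9
cmp eax, 11  (cmp 9,11)
jl L0: taken
mov edi, [ebx] → edi=M[16]=13
add esi, edi → esi=64+13=77
add ebx, 4 → ebx=16+4=20
add eax, 2 → eax=9+2=11
cmp eax, 11  (cmp 11,11)
jl L0: not taken
and edi, esi → edi=13&77=13
mov [8], esi → M[8]=77
halt.
Total executed instructions: 37.

37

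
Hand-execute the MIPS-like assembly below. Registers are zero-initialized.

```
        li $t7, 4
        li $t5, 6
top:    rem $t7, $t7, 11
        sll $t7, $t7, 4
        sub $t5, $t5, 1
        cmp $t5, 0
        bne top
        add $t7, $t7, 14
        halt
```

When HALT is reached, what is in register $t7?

78

after li $t7, 4: $t7=4
after li $t5, 6: $t5=6
after rem $t7, $t7, 11: $t7=4%11=4
after sll $t7, $t7, 4: $t7=4<<4=64
after sub $t5, $t5, 1: $t5=6-1=5
cmp $t5, 0  (cmp 5,0)
bne top: taken
after rem $t7, $t7, 11: $t7=64%11=9
after sll $t7, $t7, 4: $t7=9<<4=144
after sub $t5, $t5, 1: $t5=5-1=4
cmp $t5, 0  (cmp 4,0)
bne top: taken
after rem $t7, $t7, 11: $t7=144%11=1
after sll $t7, $t7, 4: $t7=1<<4=16
after sub $t5, $t5, 1: $t5=4-1=3
cmp $t5, 0  (cmp 3,0)
bne top: taken
after rem $t7, $t7, 11: $t7=16%11=5
after sll $t7, $t7, 4: $t7=5<<4=80
after sub $t5, $t5, 1: $t5=3-1=2
cmp $t5, 0  (cmp 2,0)
bne top: taken
after rem $t7, $t7, 11: $t7=80%11=3
after sll $t7, $t7, 4: $t7=3<<4=48
after sub $t5, $t5, 1: $t5=2-1=1
cmp $t5, 0  (cmp 1,0)
bne top: taken
after rem $t7, $t7, 11: $t7=48%11=4
after sll $t7, $t7, 4: $t7=4<<4=64
after sub $t5, $t5, 1: $t5=1-1=0
cmp $t5, 0  (cmp 0,0)
bne top: not taken
after add $t7, $t7, 14: $t7=64+14=78
halt.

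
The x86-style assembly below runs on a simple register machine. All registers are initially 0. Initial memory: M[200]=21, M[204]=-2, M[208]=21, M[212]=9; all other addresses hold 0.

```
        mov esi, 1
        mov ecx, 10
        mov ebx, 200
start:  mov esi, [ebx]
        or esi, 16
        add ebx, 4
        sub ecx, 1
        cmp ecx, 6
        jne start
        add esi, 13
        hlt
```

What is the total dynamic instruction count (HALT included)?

29

esi=1
ecx=10
ebx=200
esi=M[200]=21
esi=21|16=21
ebx=200+4=204
ecx=10-1=9
cmp ecx, 6  (cmp 9,6)
jne start: taken
esi=M[204]=-2
esi=(-2)|16=-2
ebx=204+4=208
ecx=9-1=8
cmp ecx, 6  (cmp 8,6)
jne start: taken
esi=M[208]=21
esi=21|16=21
ebx=208+4=212
ecx=8-1=7
cmp ecx, 6  (cmp 7,6)
jne start: taken
esi=M[212]=9
esi=9|16=25
ebx=212+4=216
ecx=7-1=6
cmp ecx, 6  (cmp 6,6)
jne start: not taken
esi=25+13=38
halt.
Total executed instructions: 29.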